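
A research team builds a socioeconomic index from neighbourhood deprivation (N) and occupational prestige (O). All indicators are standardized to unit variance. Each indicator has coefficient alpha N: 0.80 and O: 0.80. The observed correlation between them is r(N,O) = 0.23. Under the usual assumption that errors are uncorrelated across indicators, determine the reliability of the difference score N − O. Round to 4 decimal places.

0.7403

Var(N−O) = 1 + 1 − 2·0.23 = 2 − 0.46 = 1.54.
Under uncorrelated errors the observed covariances equal the true-score covariances, so only the own-variance terms attenuate.
True-score variance = [0.80 + 0.80] − 0.46 = 1.6 − 0.46 = 1.14.
Reliability = 1.14 / 1.54 = 0.7403.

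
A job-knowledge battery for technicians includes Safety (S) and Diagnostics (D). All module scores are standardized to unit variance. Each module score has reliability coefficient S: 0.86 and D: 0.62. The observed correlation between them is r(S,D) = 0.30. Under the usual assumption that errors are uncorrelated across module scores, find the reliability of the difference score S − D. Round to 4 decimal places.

0.6286

Var(S−D) = 1 + 1 − 2·0.30 = 2 − 0.6 = 1.4.
Because errors are independent across components, Cov(Tᵢ,Tⱼ) = Cov(Xᵢ,Xⱼ); the off-diagonal part of the true-score variance is the same as above.
True-score variance = [0.86 + 0.62] − 0.6 = 1.48 − 0.6 = 0.88.
Reliability = 0.88 / 1.4 = 0.6286.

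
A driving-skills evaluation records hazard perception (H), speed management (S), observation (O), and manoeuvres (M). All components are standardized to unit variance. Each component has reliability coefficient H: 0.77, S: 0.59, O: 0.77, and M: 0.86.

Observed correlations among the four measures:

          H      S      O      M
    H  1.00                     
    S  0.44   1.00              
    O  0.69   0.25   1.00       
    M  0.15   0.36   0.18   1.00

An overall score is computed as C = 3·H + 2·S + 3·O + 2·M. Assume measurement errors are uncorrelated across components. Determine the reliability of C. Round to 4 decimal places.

Var(C) = 3² + 2² + 3² + 2² + 2·[6·0.44 + 9·0.69 + 6·0.15 + 6·0.25 + 4·0.36 + 6·0.18] = 26 + 27.54 = 53.54.
With uncorrelated errors the cross-covariances are all true-score covariance, so they carry over unchanged; only the diagonal terms shrink to ρᵢσᵢ².
True-score variance = [3²·0.77 + 2²·0.59 + 3²·0.77 + 2²·0.86] + 27.54 = 19.66 + 27.54 = 47.2.
Reliability = 47.2 / 53.54 = 0.8816.

0.8816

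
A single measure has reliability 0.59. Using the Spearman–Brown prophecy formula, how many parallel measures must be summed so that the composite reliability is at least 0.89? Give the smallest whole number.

6

k ≥ ρ*(1−ρ₁)/(ρ₁(1−ρ*)) = 0.89·0.41 / (0.59·0.11) = 5.622.
Smallest integer k = 6.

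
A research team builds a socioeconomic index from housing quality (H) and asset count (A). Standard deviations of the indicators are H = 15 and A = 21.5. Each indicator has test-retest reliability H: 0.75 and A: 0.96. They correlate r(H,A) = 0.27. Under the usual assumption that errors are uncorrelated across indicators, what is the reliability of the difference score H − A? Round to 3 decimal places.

Var(H−A) = 15² + 21.5² − 2·15·21.5·0.27 = 687.25 − 174.15 = 513.1.
Because errors are independent across components, Cov(Tᵢ,Tⱼ) = Cov(Xᵢ,Xⱼ); the off-diagonal part of the true-score variance is the same as above.
True-score variance = [15²·0.75 + 21.5²·0.96] − 174.15 = 612.51 − 174.15 = 438.36.
Reliability = 438.36 / 513.1 = 0.854.

0.854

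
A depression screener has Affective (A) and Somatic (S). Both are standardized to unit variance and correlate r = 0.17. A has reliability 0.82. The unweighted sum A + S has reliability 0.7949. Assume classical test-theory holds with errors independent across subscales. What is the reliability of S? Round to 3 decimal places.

Var(A+S) = 2 + 2·0.17 = 2.340.
True-score variance = ρ_A + ρ_S + 2·0.17, so 0.7949 = (0.82 + ρ_S + 0.34) / 2.340.
ρ_S = 0.7949·2.340 − 0.82 − 0.34 = 0.700.

0.700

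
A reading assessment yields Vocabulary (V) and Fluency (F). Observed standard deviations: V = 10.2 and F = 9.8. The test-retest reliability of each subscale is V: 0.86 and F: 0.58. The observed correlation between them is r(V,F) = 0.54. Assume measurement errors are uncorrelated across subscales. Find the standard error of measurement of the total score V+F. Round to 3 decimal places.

Var(total) = 200.08 + 107.957 = 308.037.
True-score variance = 145.178 + 107.957 = 253.134, so reliability = 0.8218.
Error variance = 308.037 − 253.134 = 54.9024; SEM = √54.9024 = 7.410.

7.410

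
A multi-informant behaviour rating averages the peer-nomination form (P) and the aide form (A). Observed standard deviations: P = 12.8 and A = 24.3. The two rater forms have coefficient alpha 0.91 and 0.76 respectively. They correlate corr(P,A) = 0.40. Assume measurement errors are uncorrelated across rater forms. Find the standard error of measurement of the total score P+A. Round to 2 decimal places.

Var(total) = 754.33 + 248.832 = 1003.16.
True-score variance = 597.867 + 248.832 = 846.699, so reliability = 0.8440.
Error variance = 1003.16 − 846.699 = 156.463; SEM = √156.463 = 12.51.

12.51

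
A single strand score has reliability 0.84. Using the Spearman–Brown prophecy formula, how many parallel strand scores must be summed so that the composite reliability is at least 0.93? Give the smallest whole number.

3

k ≥ ρ*(1−ρ₁)/(ρ₁(1−ρ*)) = 0.93·0.16 / (0.84·0.07) = 2.531.
Smallest integer k = 3.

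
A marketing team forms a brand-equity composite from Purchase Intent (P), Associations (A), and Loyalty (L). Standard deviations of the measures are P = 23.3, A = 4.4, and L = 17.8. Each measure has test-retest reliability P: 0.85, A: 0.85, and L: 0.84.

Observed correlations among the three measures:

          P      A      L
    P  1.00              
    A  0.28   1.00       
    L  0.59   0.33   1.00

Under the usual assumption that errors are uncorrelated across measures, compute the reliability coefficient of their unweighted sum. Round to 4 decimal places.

0.9086

Var(P+A+L) = 23.3² + 4.4² + 17.8² + 2·[23.3·4.4·0.28 + 23.3·17.8·0.59 + 4.4·17.8·0.33] = 879.09 + 598.496 = 1477.59.
Because errors are independent across components, Cov(Tᵢ,Tⱼ) = Cov(Xᵢ,Xⱼ); the off-diagonal part of the true-score variance is the same as above.
True-score variance = [23.3²·0.85 + 4.4²·0.85 + 17.8²·0.84] + 598.496 = 744.058 + 598.496 = 1342.55.
Reliability = 1342.55 / 1477.59 = 0.9086.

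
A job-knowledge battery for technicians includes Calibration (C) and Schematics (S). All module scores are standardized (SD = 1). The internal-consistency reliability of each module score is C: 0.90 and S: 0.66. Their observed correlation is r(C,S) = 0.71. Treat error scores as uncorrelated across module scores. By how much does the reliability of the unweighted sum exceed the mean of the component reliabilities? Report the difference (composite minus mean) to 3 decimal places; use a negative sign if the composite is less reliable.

0.091

Var(sum) = 2 + 1.42 = 3.42; true-score variance = 1.56 + 1.42 = 2.98; composite reliability = 0.8713.
Mean component reliability = 0.7800.
Difference = 0.8713 − 0.7800 = 0.091.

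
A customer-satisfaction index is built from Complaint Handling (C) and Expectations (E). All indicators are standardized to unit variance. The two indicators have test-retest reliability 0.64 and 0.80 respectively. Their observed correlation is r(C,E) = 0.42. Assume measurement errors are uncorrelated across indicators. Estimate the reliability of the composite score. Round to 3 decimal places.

0.803

Var(C+E) = 2 + 2·[0.42] = 2 + 0.84 = 2.84.
With uncorrelated errors the cross-covariances are all true-score covariance, so they carry over unchanged; only the diagonal terms shrink to ρᵢσᵢ².
True-score variance = [0.64 + 0.80] + 0.84 = 1.44 + 0.84 = 2.28.
Reliability = 2.28 / 2.84 = 0.803.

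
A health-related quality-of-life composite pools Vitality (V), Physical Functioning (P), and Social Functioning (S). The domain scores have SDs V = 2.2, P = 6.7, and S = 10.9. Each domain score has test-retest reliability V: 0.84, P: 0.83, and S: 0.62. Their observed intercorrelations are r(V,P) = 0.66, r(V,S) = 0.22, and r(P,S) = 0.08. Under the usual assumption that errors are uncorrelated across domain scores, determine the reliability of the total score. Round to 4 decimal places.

0.7453

Var(V+P+S) = 2.2² + 6.7² + 10.9² + 2·[2.2·6.7·0.66 + 2.2·10.9·0.22 + 6.7·10.9·0.08] = 168.54 + 41.6928 = 210.233.
Because errors are independent across components, Cov(Tᵢ,Tⱼ) = Cov(Xᵢ,Xⱼ); the off-diagonal part of the true-score variance is the same as above.
True-score variance = [2.2²·0.84 + 6.7²·0.83 + 10.9²·0.62] + 41.6928 = 114.986 + 41.6928 = 156.679.
Reliability = 156.679 / 210.233 = 0.7453.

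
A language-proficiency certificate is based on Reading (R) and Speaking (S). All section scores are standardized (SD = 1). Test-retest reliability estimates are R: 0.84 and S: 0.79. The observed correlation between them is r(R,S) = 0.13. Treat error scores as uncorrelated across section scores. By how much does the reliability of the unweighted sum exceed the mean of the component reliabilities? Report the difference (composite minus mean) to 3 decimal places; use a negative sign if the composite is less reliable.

0.021

Var(sum) = 2 + 0.26 = 2.26; true-score variance = 1.63 + 0.26 = 1.89; composite reliability = 0.8363.
Mean component reliability = 0.8150.
Difference = 0.8363 − 0.8150 = 0.021.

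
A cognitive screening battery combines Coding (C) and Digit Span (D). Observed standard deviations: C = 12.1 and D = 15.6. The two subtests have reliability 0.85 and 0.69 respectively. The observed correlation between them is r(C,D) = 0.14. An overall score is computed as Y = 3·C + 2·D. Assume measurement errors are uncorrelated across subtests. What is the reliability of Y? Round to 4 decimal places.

0.8085

Var(Y) = 3²·12.1² + 2²·15.6² + 2·[6·12.1·15.6·0.14] = 2291.13 + 317.117 = 2608.25.
Under uncorrelated errors the observed covariances equal the true-score covariances, so only the own-variance terms attenuate.
True-score variance = [3²·12.1²·0.85 + 2²·15.6²·0.69] + 317.117 = 1791.71 + 317.117 = 2108.83.
Reliability = 2108.83 / 2608.25 = 0.8085.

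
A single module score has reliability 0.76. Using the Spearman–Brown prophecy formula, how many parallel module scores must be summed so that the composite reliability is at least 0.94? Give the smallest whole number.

k ≥ ρ*(1−ρ₁)/(ρ₁(1−ρ*)) = 0.94·0.24 / (0.76·0.06) = 4.947.
Smallest integer k = 5.

5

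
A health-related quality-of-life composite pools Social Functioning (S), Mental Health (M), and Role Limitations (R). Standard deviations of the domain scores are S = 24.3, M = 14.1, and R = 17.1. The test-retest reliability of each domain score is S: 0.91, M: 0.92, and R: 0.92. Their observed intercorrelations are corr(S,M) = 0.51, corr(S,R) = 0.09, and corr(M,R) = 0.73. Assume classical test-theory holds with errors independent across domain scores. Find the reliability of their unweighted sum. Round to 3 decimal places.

Var(S+M+R) = 24.3² + 14.1² + 17.1² + 2·[24.3·14.1·0.51 + 24.3·17.1·0.09 + 14.1·17.1·0.73] = 1081.71 + 776.299 = 1858.01.
Because errors are independent across components, Cov(Tᵢ,Tⱼ) = Cov(Xᵢ,Xⱼ); the off-diagonal part of the true-score variance is the same as above.
True-score variance = [24.3²·0.91 + 14.1²·0.92 + 17.1²·0.92] + 776.299 = 989.268 + 776.299 = 1765.57.
Reliability = 1765.57 / 1858.01 = 0.950.

0.950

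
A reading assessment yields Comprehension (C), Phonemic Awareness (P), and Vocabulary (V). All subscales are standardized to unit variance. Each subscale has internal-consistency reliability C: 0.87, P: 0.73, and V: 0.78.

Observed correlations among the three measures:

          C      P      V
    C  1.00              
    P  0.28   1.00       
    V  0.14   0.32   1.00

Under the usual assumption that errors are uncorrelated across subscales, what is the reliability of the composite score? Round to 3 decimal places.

Var(C+P+V) = 3 + 2·[0.28 + 0.14 + 0.32] = 3 + 1.48 = 4.48.
With uncorrelated errors the cross-covariances are all true-score covariance, so they carry over unchanged; only the diagonal terms shrink to ρᵢσᵢ².
True-score variance = [0.87 + 0.73 + 0.78] + 1.48 = 2.38 + 1.48 = 3.86.
Reliability = 3.86 / 4.48 = 0.862.

0.862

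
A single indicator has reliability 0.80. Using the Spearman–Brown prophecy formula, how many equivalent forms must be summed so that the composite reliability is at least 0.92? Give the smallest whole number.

k ≥ ρ*(1−ρ₁)/(ρ₁(1−ρ*)) = 0.92·0.20 / (0.80·0.08) = 2.875.
Smallest integer k = 3.

3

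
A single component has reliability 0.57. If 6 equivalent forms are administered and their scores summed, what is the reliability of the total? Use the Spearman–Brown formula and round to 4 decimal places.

0.8883

ρ_k = kρ / (1 + (k−1)ρ) = 6·0.57 / (1 + 5·0.57) = 3.420 / 3.850 = 0.8883.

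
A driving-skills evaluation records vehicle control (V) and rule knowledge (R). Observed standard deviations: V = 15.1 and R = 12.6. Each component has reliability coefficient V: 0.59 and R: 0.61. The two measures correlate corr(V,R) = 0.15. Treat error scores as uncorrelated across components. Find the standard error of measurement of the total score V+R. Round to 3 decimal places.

Var(total) = 386.77 + 57.078 = 443.848.
True-score variance = 231.369 + 57.078 = 288.447, so reliability = 0.6499.
Error variance = 443.848 − 288.447 = 155.401; SEM = √155.401 = 12.466.

12.466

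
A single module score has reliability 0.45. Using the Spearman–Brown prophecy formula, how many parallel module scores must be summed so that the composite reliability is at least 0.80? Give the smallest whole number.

k ≥ ρ*(1−ρ₁)/(ρ₁(1−ρ*)) = 0.80·0.55 / (0.45·0.20) = 4.889.
Smallest integer k = 5.

5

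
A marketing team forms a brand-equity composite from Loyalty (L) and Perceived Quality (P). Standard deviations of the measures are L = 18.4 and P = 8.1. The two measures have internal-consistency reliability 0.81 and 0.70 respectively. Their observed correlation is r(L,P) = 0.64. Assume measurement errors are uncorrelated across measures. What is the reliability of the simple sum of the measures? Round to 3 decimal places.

Var(L+P) = 18.4² + 8.1² + 2·[18.4·8.1·0.64] = 404.17 + 190.771 = 594.941.
With uncorrelated errors the cross-covariances are all true-score covariance, so they carry over unchanged; only the diagonal terms shrink to ρᵢσᵢ².
True-score variance = [18.4²·0.81 + 8.1²·0.70] + 190.771 = 320.161 + 190.771 = 510.932.
Reliability = 510.932 / 594.941 = 0.859.

0.859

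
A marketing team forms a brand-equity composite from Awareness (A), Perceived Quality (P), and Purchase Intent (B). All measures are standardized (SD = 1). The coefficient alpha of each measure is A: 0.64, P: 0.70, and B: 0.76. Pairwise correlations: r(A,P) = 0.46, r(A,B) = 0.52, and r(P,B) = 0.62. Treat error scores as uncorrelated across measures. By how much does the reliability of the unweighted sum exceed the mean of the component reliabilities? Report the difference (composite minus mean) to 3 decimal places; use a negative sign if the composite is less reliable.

Var(sum) = 3 + 3.2 = 6.2; true-score variance = 2.1 + 3.2 = 5.3; composite reliability = 0.8548.
Mean component reliability = 0.7000.
Difference = 0.8548 − 0.7000 = 0.155.

0.155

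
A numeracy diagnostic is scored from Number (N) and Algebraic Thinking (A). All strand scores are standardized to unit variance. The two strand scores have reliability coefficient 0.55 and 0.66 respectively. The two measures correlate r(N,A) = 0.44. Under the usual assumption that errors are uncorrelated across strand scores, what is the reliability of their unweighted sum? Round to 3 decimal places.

0.726

Var(N+A) = 2 + 2·[0.44] = 2 + 0.88 = 2.88.
Because errors are independent across components, Cov(Tᵢ,Tⱼ) = Cov(Xᵢ,Xⱼ); the off-diagonal part of the true-score variance is the same as above.
True-score variance = [0.55 + 0.66] + 0.88 = 1.21 + 0.88 = 2.09.
Reliability = 2.09 / 2.88 = 0.726.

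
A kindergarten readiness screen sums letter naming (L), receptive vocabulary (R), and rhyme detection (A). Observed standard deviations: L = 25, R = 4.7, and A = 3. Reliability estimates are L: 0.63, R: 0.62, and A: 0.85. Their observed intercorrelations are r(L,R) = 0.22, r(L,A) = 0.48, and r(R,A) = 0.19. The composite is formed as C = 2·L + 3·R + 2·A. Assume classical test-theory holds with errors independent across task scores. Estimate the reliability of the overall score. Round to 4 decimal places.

0.7011

Var(C) = 2²·25² + 3²·4.7² + 2²·3² + 2·[6·25·4.7·0.22 + 4·25·3·0.48 + 6·4.7·3·0.19] = 2734.81 + 630.348 = 3365.16.
Because errors are independent across components, Cov(Tᵢ,Tⱼ) = Cov(Xᵢ,Xⱼ); the off-diagonal part of the true-score variance is the same as above.
True-score variance = [2²·25²·0.63 + 3²·4.7²·0.62 + 2²·3²·0.85] + 630.348 = 1728.86 + 630.348 = 2359.21.
Reliability = 2359.21 / 3365.16 = 0.7011.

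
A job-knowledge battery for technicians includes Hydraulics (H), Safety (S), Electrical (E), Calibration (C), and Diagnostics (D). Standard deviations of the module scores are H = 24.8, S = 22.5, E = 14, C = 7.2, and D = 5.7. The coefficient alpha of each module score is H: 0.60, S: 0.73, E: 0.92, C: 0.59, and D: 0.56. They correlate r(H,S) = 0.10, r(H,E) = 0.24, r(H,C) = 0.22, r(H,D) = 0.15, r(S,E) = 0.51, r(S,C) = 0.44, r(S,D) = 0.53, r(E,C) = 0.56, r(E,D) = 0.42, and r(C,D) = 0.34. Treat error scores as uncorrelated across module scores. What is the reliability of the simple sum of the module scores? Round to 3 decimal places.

Var(H+S+E+C+D) = 24.8² + 22.5² + 14² + 7.2² + 5.7² + 2·[24.8·22.5·0.10 + 24.8·14·0.24 + 24.8·7.2·0.22 + 24.8·5.7·0.15 + 22.5·14·0.51 + 22.5·7.2·0.44 + 22.5·5.7·0.53 + 14·7.2·0.56 + 14·5.7·0.42 + 7.2·5.7·0.34] = 1401.62 + 1206.87 = 2608.49.
With uncorrelated errors the cross-covariances are all true-score covariance, so they carry over unchanged; only the diagonal terms shrink to ρᵢσᵢ².
True-score variance = [24.8²·0.60 + 22.5²·0.73 + 14²·0.92 + 7.2²·0.59 + 5.7²·0.56] + 1206.87 = 967.687 + 1206.87 = 2174.56.
Reliability = 2174.56 / 2608.49 = 0.834.

0.834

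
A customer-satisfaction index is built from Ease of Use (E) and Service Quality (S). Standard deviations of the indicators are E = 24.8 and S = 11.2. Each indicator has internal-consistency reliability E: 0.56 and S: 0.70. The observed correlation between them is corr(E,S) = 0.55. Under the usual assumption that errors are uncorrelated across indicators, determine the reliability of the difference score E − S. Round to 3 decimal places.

0.291

Var(E−S) = 24.8² + 11.2² − 2·24.8·11.2·0.55 = 740.48 − 305.536 = 434.944.
Because errors are independent across components, Cov(Tᵢ,Tⱼ) = Cov(Xᵢ,Xⱼ); the off-diagonal part of the true-score variance is the same as above.
True-score variance = [24.8²·0.56 + 11.2²·0.70] − 305.536 = 432.23 − 305.536 = 126.694.
Reliability = 126.694 / 434.944 = 0.291.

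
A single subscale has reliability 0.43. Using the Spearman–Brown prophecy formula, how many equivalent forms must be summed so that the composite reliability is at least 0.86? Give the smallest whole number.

9

k ≥ ρ*(1−ρ₁)/(ρ₁(1−ρ*)) = 0.86·0.57 / (0.43·0.14) = 8.143.
Smallest integer k = 9.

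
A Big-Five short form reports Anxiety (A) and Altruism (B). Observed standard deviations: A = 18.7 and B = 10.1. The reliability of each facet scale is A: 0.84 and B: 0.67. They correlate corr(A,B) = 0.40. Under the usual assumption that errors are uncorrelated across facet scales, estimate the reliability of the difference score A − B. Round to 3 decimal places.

0.702

Var(A−B) = 18.7² + 10.1² − 2·18.7·10.1·0.40 = 451.7 − 151.096 = 300.604.
With uncorrelated errors the cross-covariances are all true-score covariance, so they carry over unchanged; only the diagonal terms shrink to ρᵢσᵢ².
True-score variance = [18.7²·0.84 + 10.1²·0.67] − 151.096 = 362.086 − 151.096 = 210.99.
Reliability = 210.99 / 300.604 = 0.702.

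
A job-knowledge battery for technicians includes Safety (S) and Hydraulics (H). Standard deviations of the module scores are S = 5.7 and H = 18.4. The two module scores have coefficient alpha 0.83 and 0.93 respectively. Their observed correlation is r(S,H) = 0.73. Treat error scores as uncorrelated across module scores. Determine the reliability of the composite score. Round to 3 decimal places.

Var(S+H) = 5.7² + 18.4² + 2·[5.7·18.4·0.73] = 371.05 + 153.125 = 524.175.
Because errors are independent across components, Cov(Tᵢ,Tⱼ) = Cov(Xᵢ,Xⱼ); the off-diagonal part of the true-score variance is the same as above.
True-score variance = [5.7²·0.83 + 18.4²·0.93] + 153.125 = 341.827 + 153.125 = 494.952.
Reliability = 494.952 / 524.175 = 0.944.

0.944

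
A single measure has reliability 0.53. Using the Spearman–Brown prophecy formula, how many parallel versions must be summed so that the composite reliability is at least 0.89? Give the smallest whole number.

8

k ≥ ρ*(1−ρ₁)/(ρ₁(1−ρ*)) = 0.89·0.47 / (0.53·0.11) = 7.175.
Smallest integer k = 8.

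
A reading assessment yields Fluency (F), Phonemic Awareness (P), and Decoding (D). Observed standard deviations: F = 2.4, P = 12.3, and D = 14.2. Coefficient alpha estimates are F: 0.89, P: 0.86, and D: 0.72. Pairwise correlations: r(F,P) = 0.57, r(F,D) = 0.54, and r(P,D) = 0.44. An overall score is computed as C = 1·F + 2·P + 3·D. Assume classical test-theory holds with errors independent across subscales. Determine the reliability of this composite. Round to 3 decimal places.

Var(C) = 2.4² + 2²·12.3² + 3²·14.2² + 2·[2·2.4·12.3·0.57 + 3·2.4·14.2·0.54 + 6·12.3·14.2·0.44] = 2425.68 + 1099.93 = 3525.61.
Because errors are independent across components, Cov(Tᵢ,Tⱼ) = Cov(Xᵢ,Xⱼ); the off-diagonal part of the true-score variance is the same as above.
True-score variance = [2.4²·0.89 + 2²·12.3²·0.86 + 3²·14.2²·0.72] + 1099.93 = 1832.19 + 1099.93 = 2932.12.
Reliability = 2932.12 / 3525.61 = 0.832.

0.832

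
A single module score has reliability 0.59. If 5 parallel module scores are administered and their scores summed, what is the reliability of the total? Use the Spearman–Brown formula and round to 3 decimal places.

0.878

ρ_k = kρ / (1 + (k−1)ρ) = 5·0.59 / (1 + 4·0.59) = 2.950 / 3.360 = 0.878.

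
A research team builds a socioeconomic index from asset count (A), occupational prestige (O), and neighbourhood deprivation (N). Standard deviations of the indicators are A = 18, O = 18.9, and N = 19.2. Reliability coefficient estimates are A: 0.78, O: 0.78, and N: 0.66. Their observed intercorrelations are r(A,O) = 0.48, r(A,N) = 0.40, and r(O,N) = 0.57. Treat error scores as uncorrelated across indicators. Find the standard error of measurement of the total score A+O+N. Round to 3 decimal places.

Var(total) = 1049.85 + 1016.76 = 2066.61.
True-score variance = 774.646 + 1016.76 = 1791.4, so reliability = 0.8668.
Error variance = 2066.61 − 1791.4 = 275.204; SEM = √275.204 = 16.589.

16.589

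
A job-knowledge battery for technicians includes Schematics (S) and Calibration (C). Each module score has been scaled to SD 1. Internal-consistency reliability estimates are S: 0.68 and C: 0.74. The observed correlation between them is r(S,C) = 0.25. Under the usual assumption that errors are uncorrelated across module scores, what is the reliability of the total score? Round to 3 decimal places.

Var(S+C) = 2 + 2·[0.25] = 2 + 0.5 = 2.5.
Under uncorrelated errors the observed covariances equal the true-score covariances, so only the own-variance terms attenuate.
True-score variance = [0.68 + 0.74] + 0.5 = 1.42 + 0.5 = 1.92.
Reliability = 1.92 / 2.5 = 0.768.

0.768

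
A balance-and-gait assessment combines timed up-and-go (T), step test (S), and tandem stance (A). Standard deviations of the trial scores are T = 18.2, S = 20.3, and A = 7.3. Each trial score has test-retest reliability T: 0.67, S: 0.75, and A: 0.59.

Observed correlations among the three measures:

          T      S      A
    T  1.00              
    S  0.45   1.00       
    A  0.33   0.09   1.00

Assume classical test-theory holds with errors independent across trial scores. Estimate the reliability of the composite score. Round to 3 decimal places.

Var(T+S+A) = 18.2² + 20.3² + 7.3² + 2·[18.2·20.3·0.45 + 18.2·7.3·0.33 + 20.3·7.3·0.09] = 796.62 + 446.876 = 1243.5.
With uncorrelated errors the cross-covariances are all true-score covariance, so they carry over unchanged; only the diagonal terms shrink to ρᵢσᵢ².
True-score variance = [18.2²·0.67 + 20.3²·0.75 + 7.3²·0.59] + 446.876 = 562.439 + 446.876 = 1009.32.
Reliability = 1009.32 / 1243.5 = 0.812.

0.812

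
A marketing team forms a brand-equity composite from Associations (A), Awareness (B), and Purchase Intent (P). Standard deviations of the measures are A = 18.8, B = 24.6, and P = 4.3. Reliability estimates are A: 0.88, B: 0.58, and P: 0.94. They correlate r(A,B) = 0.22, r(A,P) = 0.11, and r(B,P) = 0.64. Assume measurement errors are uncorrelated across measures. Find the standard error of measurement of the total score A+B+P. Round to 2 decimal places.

Var(total) = 977.09 + 356.674 = 1333.76.
True-score variance = 679.401 + 356.674 = 1036.08, so reliability = 0.7768.
Error variance = 1333.76 − 1036.08 = 297.689; SEM = √297.689 = 17.25.

17.25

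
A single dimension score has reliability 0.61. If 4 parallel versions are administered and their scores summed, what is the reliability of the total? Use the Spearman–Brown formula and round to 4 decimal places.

0.8622

ρ_k = kρ / (1 + (k−1)ρ) = 4·0.61 / (1 + 3·0.61) = 2.440 / 2.830 = 0.8622.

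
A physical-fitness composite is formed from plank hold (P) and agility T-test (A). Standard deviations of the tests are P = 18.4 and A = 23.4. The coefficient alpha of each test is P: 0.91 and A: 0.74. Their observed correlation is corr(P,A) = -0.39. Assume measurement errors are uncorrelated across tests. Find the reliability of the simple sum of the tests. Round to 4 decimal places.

0.6859

Var(P+A) = 18.4² + 23.4² + 2·[18.4·23.4·(-0.39)] = 886.12 − 335.837 = 550.283.
Under uncorrelated errors the observed covariances equal the true-score covariances, so only the own-variance terms attenuate.
True-score variance = [18.4²·0.91 + 23.4²·0.74] − 335.837 = 713.284 − 335.837 = 377.447.
Reliability = 377.447 / 550.283 = 0.6859.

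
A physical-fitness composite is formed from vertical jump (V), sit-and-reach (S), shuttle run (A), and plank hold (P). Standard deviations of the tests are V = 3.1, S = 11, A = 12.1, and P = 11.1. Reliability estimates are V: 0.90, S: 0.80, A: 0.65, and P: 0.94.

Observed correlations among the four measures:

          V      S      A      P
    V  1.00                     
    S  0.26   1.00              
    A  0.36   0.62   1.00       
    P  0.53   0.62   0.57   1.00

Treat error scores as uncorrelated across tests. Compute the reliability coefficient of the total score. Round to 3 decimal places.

0.912

Var(V+S+A+P) = 3.1² + 11² + 12.1² + 11.1² + 2·[3.1·11·0.26 + 3.1·12.1·0.36 + 3.1·11.1·0.53 + 11·12.1·0.62 + 11·11.1·0.62 + 12.1·11.1·0.57] = 400.23 + 550.775 = 951.005.
Under uncorrelated errors the observed covariances equal the true-score covariances, so only the own-variance terms attenuate.
True-score variance = [3.1²·0.90 + 11²·0.80 + 12.1²·0.65 + 11.1²·0.94] + 550.775 = 316.433 + 550.775 = 867.208.
Reliability = 867.208 / 951.005 = 0.912.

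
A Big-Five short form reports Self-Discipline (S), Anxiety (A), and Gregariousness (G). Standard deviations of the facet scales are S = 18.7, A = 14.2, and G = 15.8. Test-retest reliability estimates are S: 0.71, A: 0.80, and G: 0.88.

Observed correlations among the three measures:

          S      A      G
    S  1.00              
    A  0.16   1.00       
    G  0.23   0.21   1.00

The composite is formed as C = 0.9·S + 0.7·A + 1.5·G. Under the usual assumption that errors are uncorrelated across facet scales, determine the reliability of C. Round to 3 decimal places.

0.868

Var(C) = 0.9²·18.7² + 0.7²·14.2² + 1.5²·15.8² + 2·[0.63·18.7·14.2·0.16 + 1.35·18.7·15.8·0.23 + 1.05·14.2·15.8·0.21] = 943.743 + 335.956 = 1279.7.
With uncorrelated errors the cross-covariances are all true-score covariance, so they carry over unchanged; only the diagonal terms shrink to ρᵢσᵢ².
True-score variance = [0.9²·18.7²·0.71 + 0.7²·14.2²·0.80 + 1.5²·15.8²·0.88] + 335.956 = 774.437 + 335.956 = 1110.39.
Reliability = 1110.39 / 1279.7 = 0.868.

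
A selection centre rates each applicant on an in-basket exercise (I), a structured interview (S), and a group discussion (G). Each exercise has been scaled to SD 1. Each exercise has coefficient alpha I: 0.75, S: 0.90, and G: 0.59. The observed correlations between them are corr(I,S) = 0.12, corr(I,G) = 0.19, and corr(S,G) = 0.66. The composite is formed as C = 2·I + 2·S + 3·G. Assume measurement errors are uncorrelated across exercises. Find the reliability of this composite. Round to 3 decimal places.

0.819

Var(C) = 2² + 2² + 3² + 2·[4·0.12 + 6·0.19 + 6·0.66] = 17 + 11.16 = 28.16.
With uncorrelated errors the cross-covariances are all true-score covariance, so they carry over unchanged; only the diagonal terms shrink to ρᵢσᵢ².
True-score variance = [2²·0.75 + 2²·0.90 + 3²·0.59] + 11.16 = 11.91 + 11.16 = 23.07.
Reliability = 23.07 / 28.16 = 0.819.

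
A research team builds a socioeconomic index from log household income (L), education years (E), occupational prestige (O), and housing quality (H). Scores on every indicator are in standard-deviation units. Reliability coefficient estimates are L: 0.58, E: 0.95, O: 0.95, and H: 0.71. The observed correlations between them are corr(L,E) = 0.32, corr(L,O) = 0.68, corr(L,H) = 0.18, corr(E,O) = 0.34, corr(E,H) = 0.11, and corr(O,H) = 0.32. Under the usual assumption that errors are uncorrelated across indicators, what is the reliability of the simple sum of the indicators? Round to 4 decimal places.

0.8975

Var(L+E+O+H) = 4 + 2·[0.32 + 0.68 + 0.18 + 0.34 + 0.11 + 0.32] = 4 + 3.9 = 7.9.
With uncorrelated errors the cross-covariances are all true-score covariance, so they carry over unchanged; only the diagonal terms shrink to ρᵢσᵢ².
True-score variance = [0.58 + 0.95 + 0.95 + 0.71] + 3.9 = 3.19 + 3.9 = 7.09.
Reliability = 7.09 / 7.9 = 0.8975.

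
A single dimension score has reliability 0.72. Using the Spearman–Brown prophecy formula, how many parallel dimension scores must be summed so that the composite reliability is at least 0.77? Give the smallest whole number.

2

k ≥ ρ*(1−ρ₁)/(ρ₁(1−ρ*)) = 0.77·0.28 / (0.72·0.23) = 1.302.
Smallest integer k = 2.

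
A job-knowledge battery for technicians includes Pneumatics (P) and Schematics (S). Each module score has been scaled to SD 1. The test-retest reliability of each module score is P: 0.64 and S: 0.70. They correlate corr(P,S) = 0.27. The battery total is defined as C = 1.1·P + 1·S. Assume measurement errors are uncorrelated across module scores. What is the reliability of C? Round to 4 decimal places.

Var(C) = 1.1² + 1 + 2·[1.1·0.27] = 2.21 + 0.594 = 2.804.
Under uncorrelated errors the observed covariances equal the true-score covariances, so only the own-variance terms attenuate.
True-score variance = [1.1²·0.64 + 0.70] + 0.594 = 1.4744 + 0.594 = 2.0684.
Reliability = 2.0684 / 2.804 = 0.7377.

0.7377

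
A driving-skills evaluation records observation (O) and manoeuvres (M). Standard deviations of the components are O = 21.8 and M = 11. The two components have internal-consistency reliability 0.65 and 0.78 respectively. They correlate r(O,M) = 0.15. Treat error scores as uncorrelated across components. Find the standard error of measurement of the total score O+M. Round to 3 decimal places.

Var(total) = 596.24 + 71.94 = 668.18.
True-score variance = 403.286 + 71.94 = 475.226, so reliability = 0.7112.
Error variance = 668.18 − 475.226 = 192.954; SEM = √192.954 = 13.891.

13.891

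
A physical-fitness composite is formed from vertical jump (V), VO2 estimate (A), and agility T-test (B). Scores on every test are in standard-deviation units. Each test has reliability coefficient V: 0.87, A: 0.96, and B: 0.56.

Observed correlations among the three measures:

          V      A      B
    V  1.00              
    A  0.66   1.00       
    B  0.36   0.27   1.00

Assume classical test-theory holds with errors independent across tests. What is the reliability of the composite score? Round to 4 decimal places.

0.8907

Var(V+A+B) = 3 + 2·[0.66 + 0.36 + 0.27] = 3 + 2.58 = 5.58.
With uncorrelated errors the cross-covariances are all true-score covariance, so they carry over unchanged; only the diagonal terms shrink to ρᵢσᵢ².
True-score variance = [0.87 + 0.96 + 0.56] + 2.58 = 2.39 + 2.58 = 4.97.
Reliability = 4.97 / 5.58 = 0.8907.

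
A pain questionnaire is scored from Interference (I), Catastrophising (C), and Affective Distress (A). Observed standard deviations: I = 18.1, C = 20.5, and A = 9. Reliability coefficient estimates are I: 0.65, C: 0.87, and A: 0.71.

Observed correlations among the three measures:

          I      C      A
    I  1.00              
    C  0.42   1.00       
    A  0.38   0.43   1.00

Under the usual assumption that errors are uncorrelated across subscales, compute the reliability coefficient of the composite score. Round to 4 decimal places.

Var(I+C+A) = 18.1² + 20.5² + 9² + 2·[18.1·20.5·0.42 + 18.1·9·0.38 + 20.5·9·0.43] = 828.86 + 594.156 = 1423.02.
Under uncorrelated errors the observed covariances equal the true-score covariances, so only the own-variance terms attenuate.
True-score variance = [18.1²·0.65 + 20.5²·0.87 + 9²·0.71] + 594.156 = 636.074 + 594.156 = 1230.23.
Reliability = 1230.23 / 1423.02 = 0.8645.

0.8645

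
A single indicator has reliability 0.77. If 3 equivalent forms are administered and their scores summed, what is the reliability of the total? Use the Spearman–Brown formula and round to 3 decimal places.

0.909

ρ_k = kρ / (1 + (k−1)ρ) = 3·0.77 / (1 + 2·0.77) = 2.310 / 2.540 = 0.909.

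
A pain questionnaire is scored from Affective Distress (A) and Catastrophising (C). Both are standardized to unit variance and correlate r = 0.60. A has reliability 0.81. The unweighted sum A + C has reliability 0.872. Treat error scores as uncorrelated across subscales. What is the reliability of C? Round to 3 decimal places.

Var(A+C) = 2 + 2·0.60 = 3.200.
True-score variance = ρ_A + ρ_C + 2·0.60, so 0.872 = (0.81 + ρ_C + 1.20) / 3.200.
ρ_C = 0.872·3.200 − 0.81 − 1.20 = 0.780.

0.780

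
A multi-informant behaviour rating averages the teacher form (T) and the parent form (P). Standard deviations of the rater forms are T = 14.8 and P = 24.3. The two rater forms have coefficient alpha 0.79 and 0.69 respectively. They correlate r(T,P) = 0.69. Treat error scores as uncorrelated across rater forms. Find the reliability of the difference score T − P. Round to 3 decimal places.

Var(T−P) = 14.8² + 24.3² − 2·14.8·24.3·0.69 = 809.53 − 496.303 = 313.227.
Under uncorrelated errors the observed covariances equal the true-score covariances, so only the own-variance terms attenuate.
True-score variance = [14.8²·0.79 + 24.3²·0.69] − 496.303 = 580.48 − 496.303 = 84.1765.
Reliability = 84.1765 / 313.227 = 0.269.

0.269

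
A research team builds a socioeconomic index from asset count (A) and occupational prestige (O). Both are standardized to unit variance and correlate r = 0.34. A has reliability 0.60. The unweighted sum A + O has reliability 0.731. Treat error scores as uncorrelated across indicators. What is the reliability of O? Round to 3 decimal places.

0.679

Var(A+O) = 2 + 2·0.34 = 2.680.
True-score variance = ρ_A + ρ_O + 2·0.34, so 0.731 = (0.60 + ρ_O + 0.68) / 2.680.
ρ_O = 0.731·2.680 − 0.60 − 0.68 = 0.679.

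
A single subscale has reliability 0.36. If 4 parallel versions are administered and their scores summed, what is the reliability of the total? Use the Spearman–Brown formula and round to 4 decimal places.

0.6923

ρ_k = kρ / (1 + (k−1)ρ) = 4·0.36 / (1 + 3·0.36) = 1.440 / 2.080 = 0.6923.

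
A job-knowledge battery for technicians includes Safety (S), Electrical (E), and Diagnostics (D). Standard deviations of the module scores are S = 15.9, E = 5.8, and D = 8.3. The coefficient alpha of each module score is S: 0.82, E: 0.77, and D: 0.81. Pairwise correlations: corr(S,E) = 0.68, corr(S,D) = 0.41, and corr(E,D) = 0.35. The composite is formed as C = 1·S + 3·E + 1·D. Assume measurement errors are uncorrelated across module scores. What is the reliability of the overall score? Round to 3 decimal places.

0.894

Var(C) = 15.9² + 3²·5.8² + 8.3² + 2·[3·15.9·5.8·0.68 + 15.9·8.3·0.41 + 3·5.8·8.3·0.35] = 624.46 + 585.567 = 1210.03.
With uncorrelated errors the cross-covariances are all true-score covariance, so they carry over unchanged; only the diagonal terms shrink to ρᵢσᵢ².
True-score variance = [15.9²·0.82 + 3²·5.8²·0.77 + 8.3²·0.81] + 585.567 = 496.23 + 585.567 = 1081.8.
Reliability = 1081.8 / 1210.03 = 0.894.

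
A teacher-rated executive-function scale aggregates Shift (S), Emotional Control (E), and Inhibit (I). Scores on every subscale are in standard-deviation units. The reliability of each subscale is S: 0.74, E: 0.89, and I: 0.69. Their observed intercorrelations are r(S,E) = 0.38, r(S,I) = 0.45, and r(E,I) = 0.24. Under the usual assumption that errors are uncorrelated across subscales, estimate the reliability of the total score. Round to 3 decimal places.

Var(S+E+I) = 3 + 2·[0.38 + 0.45 + 0.24] = 3 + 2.14 = 5.14.
Because errors are independent across components, Cov(Tᵢ,Tⱼ) = Cov(Xᵢ,Xⱼ); the off-diagonal part of the true-score variance is the same as above.
True-score variance = [0.74 + 0.89 + 0.69] + 2.14 = 2.32 + 2.14 = 4.46.
Reliability = 4.46 / 5.14 = 0.868.

0.868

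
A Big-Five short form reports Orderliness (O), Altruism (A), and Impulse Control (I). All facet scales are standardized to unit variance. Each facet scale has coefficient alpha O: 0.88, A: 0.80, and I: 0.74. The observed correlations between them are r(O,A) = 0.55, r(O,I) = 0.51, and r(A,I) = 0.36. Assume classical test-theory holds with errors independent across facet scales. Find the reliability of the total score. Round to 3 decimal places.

Var(O+A+I) = 3 + 2·[0.55 + 0.51 + 0.36] = 3 + 2.84 = 5.84.
Under uncorrelated errors the observed covariances equal the true-score covariances, so only the own-variance terms attenuate.
True-score variance = [0.88 + 0.80 + 0.74] + 2.84 = 2.42 + 2.84 = 5.26.
Reliability = 5.26 / 5.84 = 0.901.

0.901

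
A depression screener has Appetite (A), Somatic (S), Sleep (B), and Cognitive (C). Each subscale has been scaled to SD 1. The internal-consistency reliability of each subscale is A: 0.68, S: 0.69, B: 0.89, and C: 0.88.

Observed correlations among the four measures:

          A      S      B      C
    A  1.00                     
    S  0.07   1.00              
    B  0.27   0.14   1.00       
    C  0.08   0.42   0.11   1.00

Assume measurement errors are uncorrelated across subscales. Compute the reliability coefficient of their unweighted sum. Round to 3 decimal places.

Var(A+S+B+C) = 4 + 2·[0.07 + 0.27 + 0.08 + 0.14 + 0.42 + 0.11] = 4 + 2.18 = 6.18.
With uncorrelated errors the cross-covariances are all true-score covariance, so they carry over unchanged; only the diagonal terms shrink to ρᵢσᵢ².
True-score variance = [0.68 + 0.69 + 0.89 + 0.88] + 2.18 = 3.14 + 2.18 = 5.32.
Reliability = 5.32 / 6.18 = 0.861.

0.861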